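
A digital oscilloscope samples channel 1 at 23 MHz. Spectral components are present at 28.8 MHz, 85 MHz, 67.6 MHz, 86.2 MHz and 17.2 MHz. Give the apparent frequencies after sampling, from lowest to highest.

fs/2 = 11.5 MHz.
28.8 MHz mod fs = 5.8 MHz.
5.8 MHz ≤ fs/2 = 11.5 MHz, appears at 5.8 MHz.
85 MHz mod fs = 16 MHz.
16 MHz > fs/2 = 11.5 MHz, folds to fs − 16 MHz = 7 MHz.
67.6 MHz mod fs = 21.6 MHz.
21.6 MHz > fs/2 = 11.5 MHz, folds to fs − 21.6 MHz = 1.4 MHz.
86.2 MHz mod fs = 17.2 MHz.
17.2 MHz > fs/2 = 11.5 MHz, folds to fs − 17.2 MHz = 5.8 MHz.
17.2 MHz > fs/2 = 11.5 MHz, folds to fs − 17.2 MHz = 5.8 MHz.
Distinct values: {1.4 MHz, 5.8 MHz, 7 MHz}.

1.4 MHz, 5.8 MHz, 7 MHz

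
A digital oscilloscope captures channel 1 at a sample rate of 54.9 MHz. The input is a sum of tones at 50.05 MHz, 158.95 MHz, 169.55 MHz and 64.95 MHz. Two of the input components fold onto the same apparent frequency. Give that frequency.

fs/2 = 27.45 MHz.
50.05 MHz > fs/2 = 27.45 MHz, folds to fs − 50.05 MHz = 4.85 MHz.
158.95 MHz mod fs = 49.15 MHz.
49.15 MHz > fs/2 = 27.45 MHz, folds to fs − 49.15 MHz = 5.75 MHz.
169.55 MHz mod fs = 4.85 MHz.
4.85 MHz ≤ fs/2 = 27.45 MHz, appears at 4.85 MHz.
64.95 MHz mod fs = 10.05 MHz.
10.05 MHz ≤ fs/2 = 27.45 MHz, appears at 10.05 MHz.
50.05 MHz and 169.55 MHz both map to 4.85 MHz.

4.85 MHz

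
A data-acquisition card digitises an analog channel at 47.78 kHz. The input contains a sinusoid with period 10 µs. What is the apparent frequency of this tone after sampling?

4.44 kHz

T = 10 µs → f = 1/T = 100 kHz.
100 kHz mod fs = 4.44 kHz.
4.44 kHz ≤ fs/2 = 23.89 kHz, appears at 4.44 kHz.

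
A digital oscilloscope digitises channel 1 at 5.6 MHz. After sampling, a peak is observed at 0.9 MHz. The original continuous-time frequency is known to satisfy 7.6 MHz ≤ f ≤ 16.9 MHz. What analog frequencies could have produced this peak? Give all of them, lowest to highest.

Frequencies that alias to 0.9 MHz are k·fs ± 0.9 MHz for integer k ≥ 0.
k=0: 0.9 MHz.
k=1: 4.7 MHz, 6.5 MHz.
k=2: 10.3 MHz, 12.1 MHz.
k=3: 15.9 MHz, 17.7 MHz.
k=4: 21.5 MHz, 23.3 MHz.
Within [7.6 MHz, 16.9 MHz]: 10.3 MHz, 12.1 MHz, 15.9 MHz.

10.3 MHz, 12.1 MHz, 15.9 MHz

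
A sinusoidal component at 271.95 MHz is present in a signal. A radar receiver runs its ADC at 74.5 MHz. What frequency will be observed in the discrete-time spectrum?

271.95 MHz mod fs = 48.45 MHz.
48.45 MHz > fs/2 = 37.25 MHz, folds to fs − 48.45 MHz = 26.05 MHz.

26.05 MHz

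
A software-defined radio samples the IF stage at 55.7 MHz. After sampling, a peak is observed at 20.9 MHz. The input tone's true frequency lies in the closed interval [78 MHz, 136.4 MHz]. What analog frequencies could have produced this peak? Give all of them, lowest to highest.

90.5 MHz, 132.3 MHz

Frequencies that alias to 20.9 MHz are k·fs ± 20.9 MHz for integer k ≥ 0.
k=0: 20.9 MHz.
k=1: 34.8 MHz, 76.6 MHz.
k=2: 90.5 MHz, 132.3 MHz.
k=3: 146.2 MHz, 188 MHz.
Within [78 MHz, 136.4 MHz]: 90.5 MHz, 132.3 MHz.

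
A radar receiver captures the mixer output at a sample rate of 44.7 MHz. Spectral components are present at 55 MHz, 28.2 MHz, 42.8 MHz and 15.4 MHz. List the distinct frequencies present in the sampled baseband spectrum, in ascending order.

fs/2 = 22.35 MHz.
55 MHz mod fs = 10.3 MHz.
10.3 MHz ≤ fs/2 = 22.35 MHz, appears at 10.3 MHz.
28.2 MHz > fs/2 = 22.35 MHz, folds to fs − 28.2 MHz = 16.5 MHz.
42.8 MHz > fs/2 = 22.35 MHz, folds to fs − 42.8 MHz = 1.9 MHz.
15.4 MHz ≤ fs/2 = 22.35 MHz, passes unchanged.
Distinct values: {1.9 MHz, 10.3 MHz, 15.4 MHz, 16.5 MHz}.

1.9 MHz, 10.3 MHz, 15.4 MHz, 16.5 MHz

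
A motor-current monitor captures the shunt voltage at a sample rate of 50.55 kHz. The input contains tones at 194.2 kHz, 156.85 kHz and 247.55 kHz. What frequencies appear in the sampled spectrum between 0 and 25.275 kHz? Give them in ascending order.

5.2 kHz, 8 kHz

fs/2 = 25.275 kHz.
194.2 kHz mod fs = 42.55 kHz.
42.55 kHz > fs/2 = 25.275 kHz, folds to fs − 42.55 kHz = 8 kHz.
156.85 kHz mod fs = 5.2 kHz.
5.2 kHz ≤ fs/2 = 25.275 kHz, appears at 5.2 kHz.
247.55 kHz mod fs = 45.35 kHz.
45.35 kHz > fs/2 = 25.275 kHz, folds to fs − 45.35 kHz = 5.2 kHz.
Distinct values: {5.2 kHz, 8 kHz}.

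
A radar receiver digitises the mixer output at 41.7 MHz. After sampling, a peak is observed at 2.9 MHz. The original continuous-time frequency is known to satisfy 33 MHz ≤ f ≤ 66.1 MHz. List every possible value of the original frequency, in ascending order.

Frequencies that alias to 2.9 MHz are k·fs ± 2.9 MHz for integer k ≥ 0.
k=0: 2.9 MHz.
k=1: 38.8 MHz, 44.6 MHz.
k=2: 80.5 MHz, 86.3 MHz.
Within [33 MHz, 66.1 MHz]: 38.8 MHz, 44.6 MHz.

38.8 MHz, 44.6 MHz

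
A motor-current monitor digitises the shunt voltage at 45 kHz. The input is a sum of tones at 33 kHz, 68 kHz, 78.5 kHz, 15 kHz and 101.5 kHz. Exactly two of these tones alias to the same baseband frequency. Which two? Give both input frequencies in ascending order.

fs/2 = 22.5 kHz.
33 kHz > fs/2 = 22.5 kHz, folds to fs − 33 kHz = 12 kHz.
68 kHz mod fs = 23 kHz.
23 kHz > fs/2 = 22.5 kHz, folds to fs − 23 kHz = 22 kHz.
78.5 kHz mod fs = 33.5 kHz.
33.5 kHz > fs/2 = 22.5 kHz, folds to fs − 33.5 kHz = 11.5 kHz.
15 kHz ≤ fs/2 = 22.5 kHz, passes unchanged.
101.5 kHz mod fs = 11.5 kHz.
11.5 kHz ≤ fs/2 = 22.5 kHz, appears at 11.5 kHz.
78.5 kHz and 101.5 kHz both map to 11.5 kHz.

78.5 kHz, 101.5 kHz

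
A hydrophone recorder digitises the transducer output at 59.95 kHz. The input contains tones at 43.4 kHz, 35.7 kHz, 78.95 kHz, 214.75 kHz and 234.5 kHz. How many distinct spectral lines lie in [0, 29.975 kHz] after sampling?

5

fs/2 = 29.975 kHz.
43.4 kHz > fs/2 = 29.975 kHz, folds to fs − 43.4 kHz = 16.55 kHz.
35.7 kHz > fs/2 = 29.975 kHz, folds to fs − 35.7 kHz = 24.25 kHz.
78.95 kHz mod fs = 19 kHz.
19 kHz ≤ fs/2 = 29.975 kHz, appears at 19 kHz.
214.75 kHz mod fs = 34.9 kHz.
34.9 kHz > fs/2 = 29.975 kHz, folds to fs − 34.9 kHz = 25.05 kHz.
234.5 kHz mod fs = 54.65 kHz.
54.65 kHz > fs/2 = 29.975 kHz, folds to fs − 54.65 kHz = 5.3 kHz.
Distinct values: {5.3 kHz, 16.55 kHz, 19 kHz, 24.25 kHz, 25.05 kHz} → 5.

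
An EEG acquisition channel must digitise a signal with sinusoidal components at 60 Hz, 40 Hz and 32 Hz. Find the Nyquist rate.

120 Hz

Highest-frequency component: 60 Hz.
Nyquist rate = 2 × 60 Hz = 120 Hz.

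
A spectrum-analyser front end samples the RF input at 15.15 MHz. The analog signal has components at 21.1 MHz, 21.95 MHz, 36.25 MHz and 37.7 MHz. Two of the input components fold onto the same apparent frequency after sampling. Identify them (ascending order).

21.1 MHz, 36.25 MHz

fs/2 = 7.575 MHz.
21.1 MHz mod fs = 5.95 MHz.
5.95 MHz ≤ fs/2 = 7.575 MHz, appears at 5.95 MHz.
21.95 MHz mod fs = 6.8 MHz.
6.8 MHz ≤ fs/2 = 7.575 MHz, appears at 6.8 MHz.
36.25 MHz mod fs = 5.95 MHz.
5.95 MHz ≤ fs/2 = 7.575 MHz, appears at 5.95 MHz.
37.7 MHz mod fs = 7.4 MHz.
7.4 MHz ≤ fs/2 = 7.575 MHz, appears at 7.4 MHz.
21.1 MHz and 36.25 MHz both map to 5.95 MHz.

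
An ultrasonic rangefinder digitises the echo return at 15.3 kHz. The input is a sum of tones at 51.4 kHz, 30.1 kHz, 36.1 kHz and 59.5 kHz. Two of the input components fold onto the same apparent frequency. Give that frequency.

5.5 kHz

fs/2 = 7.65 kHz.
51.4 kHz mod fs = 5.5 kHz.
5.5 kHz ≤ fs/2 = 7.65 kHz, appears at 5.5 kHz.
30.1 kHz mod fs = 14.8 kHz.
14.8 kHz > fs/2 = 7.65 kHz, folds to fs − 14.8 kHz = 0.5 kHz.
36.1 kHz mod fs = 5.5 kHz.
5.5 kHz ≤ fs/2 = 7.65 kHz, appears at 5.5 kHz.
59.5 kHz mod fs = 13.6 kHz.
13.6 kHz > fs/2 = 7.65 kHz, folds to fs − 13.6 kHz = 1.7 kHz.
36.1 kHz and 51.4 kHz both map to 5.5 kHz.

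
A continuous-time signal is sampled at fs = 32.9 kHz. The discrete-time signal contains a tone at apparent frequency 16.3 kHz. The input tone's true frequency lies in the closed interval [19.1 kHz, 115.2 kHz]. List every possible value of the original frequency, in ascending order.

Frequencies that alias to 16.3 kHz are k·fs ± 16.3 kHz for integer k ≥ 0.
k=0: 16.3 kHz.
k=1: 16.6 kHz, 49.2 kHz.
k=2: 49.5 kHz, 82.1 kHz.
k=3: 82.4 kHz, 115 kHz.
k=4: 115.3 kHz, 147.9 kHz.
Within [19.1 kHz, 115.2 kHz]: 49.2 kHz, 49.5 kHz, 82.1 kHz, 82.4 kHz, 115 kHz.

49.2 kHz, 49.5 kHz, 82.1 kHz, 82.4 kHz, 115 kHz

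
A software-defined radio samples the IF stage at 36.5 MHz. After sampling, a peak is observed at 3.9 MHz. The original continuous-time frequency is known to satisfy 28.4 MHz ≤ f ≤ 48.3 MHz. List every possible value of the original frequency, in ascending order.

Frequencies that alias to 3.9 MHz are k·fs ± 3.9 MHz for integer k ≥ 0.
k=0: 3.9 MHz.
k=1: 32.6 MHz, 40.4 MHz.
k=2: 69.1 MHz, 76.9 MHz.
Within [28.4 MHz, 48.3 MHz]: 32.6 MHz, 40.4 MHz.

32.6 MHz, 40.4 MHz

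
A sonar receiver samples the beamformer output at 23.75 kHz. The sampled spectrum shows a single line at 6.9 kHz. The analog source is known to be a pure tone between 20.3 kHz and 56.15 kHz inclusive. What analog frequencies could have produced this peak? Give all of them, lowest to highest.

Frequencies that alias to 6.9 kHz are k·fs ± 6.9 kHz for integer k ≥ 0.
k=0: 6.9 kHz.
k=1: 16.85 kHz, 30.65 kHz.
k=2: 40.6 kHz, 54.4 kHz.
k=3: 64.35 kHz, 78.15 kHz.
Within [20.3 kHz, 56.15 kHz]: 30.65 kHz, 40.6 kHz, 54.4 kHz.

30.65 kHz, 40.6 kHz, 54.4 kHz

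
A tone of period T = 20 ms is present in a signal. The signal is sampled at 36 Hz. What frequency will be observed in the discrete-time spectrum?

T = 20 ms → f = 1/T = 50 Hz.
50 Hz mod fs = 14 Hz.
14 Hz ≤ fs/2 = 18 Hz, appears at 14 Hz.

14 Hz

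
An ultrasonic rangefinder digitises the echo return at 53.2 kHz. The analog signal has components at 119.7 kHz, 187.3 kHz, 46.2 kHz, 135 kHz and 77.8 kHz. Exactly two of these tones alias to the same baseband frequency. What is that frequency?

24.6 kHz

fs/2 = 26.6 kHz.
119.7 kHz mod fs = 13.3 kHz.
13.3 kHz ≤ fs/2 = 26.6 kHz, appears at 13.3 kHz.
187.3 kHz mod fs = 27.7 kHz.
27.7 kHz > fs/2 = 26.6 kHz, folds to fs − 27.7 kHz = 25.5 kHz.
46.2 kHz > fs/2 = 26.6 kHz, folds to fs − 46.2 kHz = 7 kHz.
135 kHz mod fs = 28.6 kHz.
28.6 kHz > fs/2 = 26.6 kHz, folds to fs − 28.6 kHz = 24.6 kHz.
77.8 kHz mod fs = 24.6 kHz.
24.6 kHz ≤ fs/2 = 26.6 kHz, appears at 24.6 kHz.
77.8 kHz and 135 kHz both map to 24.6 kHz.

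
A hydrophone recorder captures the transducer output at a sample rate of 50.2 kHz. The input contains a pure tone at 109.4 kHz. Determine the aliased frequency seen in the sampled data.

9 kHz

109.4 kHz mod fs = 9 kHz.
9 kHz ≤ fs/2 = 25.1 kHz, appears at 9 kHz.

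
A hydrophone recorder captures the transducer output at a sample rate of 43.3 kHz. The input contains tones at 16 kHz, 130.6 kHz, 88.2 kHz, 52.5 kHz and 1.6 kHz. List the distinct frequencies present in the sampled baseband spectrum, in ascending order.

fs/2 = 21.65 kHz.
16 kHz ≤ fs/2 = 21.65 kHz, passes unchanged.
130.6 kHz mod fs = 0.7 kHz.
0.7 kHz ≤ fs/2 = 21.65 kHz, appears at 0.7 kHz.
88.2 kHz mod fs = 1.6 kHz.
1.6 kHz ≤ fs/2 = 21.65 kHz, appears at 1.6 kHz.
52.5 kHz mod fs = 9.2 kHz.
9.2 kHz ≤ fs/2 = 21.65 kHz, appears at 9.2 kHz.
1.6 kHz ≤ fs/2 = 21.65 kHz, passes unchanged.
Distinct values: {0.7 kHz, 1.6 kHz, 9.2 kHz, 16 kHz}.

0.7 kHz, 1.6 kHz, 9.2 kHz, 16 kHz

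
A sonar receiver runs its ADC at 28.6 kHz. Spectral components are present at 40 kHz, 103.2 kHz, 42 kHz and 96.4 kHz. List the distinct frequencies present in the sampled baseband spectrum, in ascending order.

10.6 kHz, 11.2 kHz, 11.4 kHz, 13.4 kHz

fs/2 = 14.3 kHz.
40 kHz mod fs = 11.4 kHz.
11.4 kHz ≤ fs/2 = 14.3 kHz, appears at 11.4 kHz.
103.2 kHz mod fs = 17.4 kHz.
17.4 kHz > fs/2 = 14.3 kHz, folds to fs − 17.4 kHz = 11.2 kHz.
42 kHz mod fs = 13.4 kHz.
13.4 kHz ≤ fs/2 = 14.3 kHz, appears at 13.4 kHz.
96.4 kHz mod fs = 10.6 kHz.
10.6 kHz ≤ fs/2 = 14.3 kHz, appears at 10.6 kHz.
Distinct values: {10.6 kHz, 11.2 kHz, 11.4 kHz, 13.4 kHz}.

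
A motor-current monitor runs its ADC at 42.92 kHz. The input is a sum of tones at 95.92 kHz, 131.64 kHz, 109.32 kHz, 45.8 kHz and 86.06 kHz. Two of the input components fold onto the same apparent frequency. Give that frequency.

fs/2 = 21.46 kHz.
95.92 kHz mod fs = 10.08 kHz.
10.08 kHz ≤ fs/2 = 21.46 kHz, appears at 10.08 kHz.
131.64 kHz mod fs = 2.88 kHz.
2.88 kHz ≤ fs/2 = 21.46 kHz, appears at 2.88 kHz.
109.32 kHz mod fs = 23.48 kHz.
23.48 kHz > fs/2 = 21.46 kHz, folds to fs − 23.48 kHz = 19.44 kHz.
45.8 kHz mod fs = 2.88 kHz.
2.88 kHz ≤ fs/2 = 21.46 kHz, appears at 2.88 kHz.
86.06 kHz mod fs = 0.22 kHz.
0.22 kHz ≤ fs/2 = 21.46 kHz, appears at 0.22 kHz.
45.8 kHz and 131.64 kHz both map to 2.88 kHz.

2.88 kHz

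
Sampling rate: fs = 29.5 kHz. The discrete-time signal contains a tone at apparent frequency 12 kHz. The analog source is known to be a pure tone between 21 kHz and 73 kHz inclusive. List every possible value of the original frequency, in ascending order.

Frequencies that alias to 12 kHz are k·fs ± 12 kHz for integer k ≥ 0.
k=0: 12 kHz.
k=1: 17.5 kHz, 41.5 kHz.
k=2: 47 kHz, 71 kHz.
k=3: 76.5 kHz, 100.5 kHz.
Within [21 kHz, 73 kHz]: 41.5 kHz, 47 kHz, 71 kHz.

41.5 kHz, 47 kHz, 71 kHz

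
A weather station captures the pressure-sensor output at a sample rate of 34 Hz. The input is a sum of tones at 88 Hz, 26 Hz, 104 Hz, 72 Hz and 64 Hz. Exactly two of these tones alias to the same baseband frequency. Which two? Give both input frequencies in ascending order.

64 Hz, 72 Hz

fs/2 = 17 Hz.
88 Hz mod fs = 20 Hz.
20 Hz > fs/2 = 17 Hz, folds to fs − 20 Hz = 14 Hz.
26 Hz > fs/2 = 17 Hz, folds to fs − 26 Hz = 8 Hz.
104 Hz mod fs = 2 Hz.
2 Hz ≤ fs/2 = 17 Hz, appears at 2 Hz.
72 Hz mod fs = 4 Hz.
4 Hz ≤ fs/2 = 17 Hz, appears at 4 Hz.
64 Hz mod fs = 30 Hz.
30 Hz > fs/2 = 17 Hz, folds to fs − 30 Hz = 4 Hz.
64 Hz and 72 Hz both map to 4 Hz.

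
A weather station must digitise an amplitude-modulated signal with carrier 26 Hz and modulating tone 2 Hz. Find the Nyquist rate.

AM sidebands sit at fc ± fm = 24 Hz and 28 Hz.
Highest-frequency component: 28 Hz.
Nyquist rate = 2 × 28 Hz = 56 Hz.

56 Hz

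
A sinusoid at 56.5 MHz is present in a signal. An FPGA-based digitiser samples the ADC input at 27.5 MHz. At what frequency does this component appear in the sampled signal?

56.5 MHz mod fs = 1.5 MHz.
1.5 MHz ≤ fs/2 = 13.75 MHz, appears at 1.5 MHz.

1.5 MHz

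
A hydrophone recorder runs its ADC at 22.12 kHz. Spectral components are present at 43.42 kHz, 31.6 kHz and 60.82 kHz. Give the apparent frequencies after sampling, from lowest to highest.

fs/2 = 11.06 kHz.
43.42 kHz mod fs = 21.3 kHz.
21.3 kHz > fs/2 = 11.06 kHz, folds to fs − 21.3 kHz = 0.82 kHz.
31.6 kHz mod fs = 9.48 kHz.
9.48 kHz ≤ fs/2 = 11.06 kHz, appears at 9.48 kHz.
60.82 kHz mod fs = 16.58 kHz.
16.58 kHz > fs/2 = 11.06 kHz, folds to fs − 16.58 kHz = 5.54 kHz.
Distinct values: {0.82 kHz, 5.54 kHz, 9.48 kHz}.

0.82 kHz, 5.54 kHz, 9.48 kHz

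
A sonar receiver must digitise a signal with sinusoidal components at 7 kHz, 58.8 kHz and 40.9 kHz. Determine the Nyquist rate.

Highest-frequency component: 58.8 kHz.
Nyquist rate = 2 × 58.8 kHz = 117.6 kHz.

117.6 kHz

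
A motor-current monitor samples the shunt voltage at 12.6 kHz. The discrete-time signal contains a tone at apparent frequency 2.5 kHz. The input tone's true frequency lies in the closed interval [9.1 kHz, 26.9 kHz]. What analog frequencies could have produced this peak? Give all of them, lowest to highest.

Frequencies that alias to 2.5 kHz are k·fs ± 2.5 kHz for integer k ≥ 0.
k=0: 2.5 kHz.
k=1: 10.1 kHz, 15.1 kHz.
k=2: 22.7 kHz, 27.7 kHz.
k=3: 35.3 kHz, 40.3 kHz.
Within [9.1 kHz, 26.9 kHz]: 10.1 kHz, 15.1 kHz, 22.7 kHz.

10.1 kHz, 15.1 kHz, 22.7 kHz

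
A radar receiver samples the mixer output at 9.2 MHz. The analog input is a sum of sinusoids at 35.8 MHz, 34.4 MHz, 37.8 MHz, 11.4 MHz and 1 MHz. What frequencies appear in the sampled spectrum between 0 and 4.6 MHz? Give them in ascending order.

1 MHz, 2.2 MHz, 2.4 MHz

fs/2 = 4.6 MHz.
35.8 MHz mod fs = 8.2 MHz.
8.2 MHz > fs/2 = 4.6 MHz, folds to fs − 8.2 MHz = 1 MHz.
34.4 MHz mod fs = 6.8 MHz.
6.8 MHz > fs/2 = 4.6 MHz, folds to fs − 6.8 MHz = 2.4 MHz.
37.8 MHz mod fs = 1 MHz.
1 MHz ≤ fs/2 = 4.6 MHz, appears at 1 MHz.
11.4 MHz mod fs = 2.2 MHz.
2.2 MHz ≤ fs/2 = 4.6 MHz, appears at 2.2 MHz.
1 MHz ≤ fs/2 = 4.6 MHz, passes unchanged.
Distinct values: {1 MHz, 2.2 MHz, 2.4 MHz}.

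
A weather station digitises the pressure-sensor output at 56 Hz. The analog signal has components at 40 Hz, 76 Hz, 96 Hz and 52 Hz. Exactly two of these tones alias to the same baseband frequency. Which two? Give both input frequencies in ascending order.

40 Hz, 96 Hz

fs/2 = 28 Hz.
40 Hz > fs/2 = 28 Hz, folds to fs − 40 Hz = 16 Hz.
76 Hz mod fs = 20 Hz.
20 Hz ≤ fs/2 = 28 Hz, appears at 20 Hz.
96 Hz mod fs = 40 Hz.
40 Hz > fs/2 = 28 Hz, folds to fs − 40 Hz = 16 Hz.
52 Hz > fs/2 = 28 Hz, folds to fs − 52 Hz = 4 Hz.
40 Hz and 96 Hz both map to 16 Hz.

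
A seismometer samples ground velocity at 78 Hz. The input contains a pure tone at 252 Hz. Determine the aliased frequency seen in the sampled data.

18 Hz

252 Hz mod fs = 18 Hz.
18 Hz ≤ fs/2 = 39 Hz, appears at 18 Hz.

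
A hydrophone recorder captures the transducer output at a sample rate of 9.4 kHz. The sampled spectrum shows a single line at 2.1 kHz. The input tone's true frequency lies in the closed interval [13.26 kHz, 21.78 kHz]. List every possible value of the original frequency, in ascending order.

Frequencies that alias to 2.1 kHz are k·fs ± 2.1 kHz for integer k ≥ 0.
k=0: 2.1 kHz.
k=1: 7.3 kHz, 11.5 kHz.
k=2: 16.7 kHz, 20.9 kHz.
k=3: 26.1 kHz, 30.3 kHz.
Within [13.26 kHz, 21.78 kHz]: 16.7 kHz, 20.9 kHz.

16.7 kHz, 20.9 kHz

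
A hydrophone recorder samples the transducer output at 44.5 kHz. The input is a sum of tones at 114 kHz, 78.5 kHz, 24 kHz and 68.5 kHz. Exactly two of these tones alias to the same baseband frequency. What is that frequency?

fs/2 = 22.25 kHz.
114 kHz mod fs = 25 kHz.
25 kHz > fs/2 = 22.25 kHz, folds to fs − 25 kHz = 19.5 kHz.
78.5 kHz mod fs = 34 kHz.
34 kHz > fs/2 = 22.25 kHz, folds to fs − 34 kHz = 10.5 kHz.
24 kHz > fs/2 = 22.25 kHz, folds to fs − 24 kHz = 20.5 kHz.
68.5 kHz mod fs = 24 kHz.
24 kHz > fs/2 = 22.25 kHz, folds to fs − 24 kHz = 20.5 kHz.
24 kHz and 68.5 kHz both map to 20.5 kHz.

20.5 kHz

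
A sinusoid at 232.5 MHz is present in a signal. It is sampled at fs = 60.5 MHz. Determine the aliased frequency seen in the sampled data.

232.5 MHz mod fs = 51 MHz.
51 MHz > fs/2 = 30.25 MHz, folds to fs − 51 MHz = 9.5 MHz.

9.5 MHz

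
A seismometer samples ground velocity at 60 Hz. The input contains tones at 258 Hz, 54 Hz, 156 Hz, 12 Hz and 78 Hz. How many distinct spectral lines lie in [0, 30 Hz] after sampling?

fs/2 = 30 Hz.
258 Hz mod fs = 18 Hz.
18 Hz ≤ fs/2 = 30 Hz, appears at 18 Hz.
54 Hz > fs/2 = 30 Hz, folds to fs − 54 Hz = 6 Hz.
156 Hz mod fs = 36 Hz.
36 Hz > fs/2 = 30 Hz, folds to fs − 36 Hz = 24 Hz.
12 Hz ≤ fs/2 = 30 Hz, passes unchanged.
78 Hz mod fs = 18 Hz.
18 Hz ≤ fs/2 = 30 Hz, appears at 18 Hz.
Distinct values: {6 Hz, 12 Hz, 18 Hz, 24 Hz} → 4.

4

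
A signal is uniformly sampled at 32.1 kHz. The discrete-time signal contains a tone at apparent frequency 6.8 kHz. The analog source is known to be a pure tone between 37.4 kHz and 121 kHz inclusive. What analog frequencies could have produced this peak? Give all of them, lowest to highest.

38.9 kHz, 57.4 kHz, 71 kHz, 89.5 kHz, 103.1 kHz

Frequencies that alias to 6.8 kHz are k·fs ± 6.8 kHz for integer k ≥ 0.
k=0: 6.8 kHz.
k=1: 25.3 kHz, 38.9 kHz.
k=2: 57.4 kHz, 71 kHz.
k=3: 89.5 kHz, 103.1 kHz.
k=4: 121.6 kHz, 135.2 kHz.
Within [37.4 kHz, 121 kHz]: 38.9 kHz, 57.4 kHz, 71 kHz, 89.5 kHz, 103.1 kHz.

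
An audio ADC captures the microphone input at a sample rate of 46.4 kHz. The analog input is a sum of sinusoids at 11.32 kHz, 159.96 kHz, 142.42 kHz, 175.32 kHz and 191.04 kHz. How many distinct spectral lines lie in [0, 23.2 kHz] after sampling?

5

fs/2 = 23.2 kHz.
11.32 kHz ≤ fs/2 = 23.2 kHz, passes unchanged.
159.96 kHz mod fs = 20.76 kHz.
20.76 kHz ≤ fs/2 = 23.2 kHz, appears at 20.76 kHz.
142.42 kHz mod fs = 3.22 kHz.
3.22 kHz ≤ fs/2 = 23.2 kHz, appears at 3.22 kHz.
175.32 kHz mod fs = 36.12 kHz.
36.12 kHz > fs/2 = 23.2 kHz, folds to fs − 36.12 kHz = 10.28 kHz.
191.04 kHz mod fs = 5.44 kHz.
5.44 kHz ≤ fs/2 = 23.2 kHz, appears at 5.44 kHz.
Distinct values: {3.22 kHz, 5.44 kHz, 10.28 kHz, 11.32 kHz, 20.76 kHz} → 5.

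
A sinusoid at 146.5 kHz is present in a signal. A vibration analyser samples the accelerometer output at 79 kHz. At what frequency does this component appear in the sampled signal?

146.5 kHz mod fs = 67.5 kHz.
67.5 kHz > fs/2 = 39.5 kHz, folds to fs − 67.5 kHz = 11.5 kHz.

11.5 kHz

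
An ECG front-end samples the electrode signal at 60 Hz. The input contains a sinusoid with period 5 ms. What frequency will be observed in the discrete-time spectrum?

T = 5 ms → f = 1/T = 200 Hz.
200 Hz mod fs = 20 Hz.
20 Hz ≤ fs/2 = 30 Hz, appears at 20 Hz.

20 Hz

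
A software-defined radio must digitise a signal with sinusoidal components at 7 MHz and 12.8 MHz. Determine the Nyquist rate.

Highest-frequency component: 12.8 MHz.
Nyquist rate = 2 × 12.8 MHz = 25.6 MHz.

25.6 MHz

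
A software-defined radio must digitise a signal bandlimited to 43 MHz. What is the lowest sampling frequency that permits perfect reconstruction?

Nyquist rate = 2 × 43 MHz = 86 MHz.

86 MHz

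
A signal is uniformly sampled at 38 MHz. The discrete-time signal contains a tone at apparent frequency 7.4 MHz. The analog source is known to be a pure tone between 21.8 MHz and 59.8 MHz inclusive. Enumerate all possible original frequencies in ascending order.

Frequencies that alias to 7.4 MHz are k·fs ± 7.4 MHz for integer k ≥ 0.
k=0: 7.4 MHz.
k=1: 30.6 MHz, 45.4 MHz.
k=2: 68.6 MHz, 83.4 MHz.
Within [21.8 MHz, 59.8 MHz]: 30.6 MHz, 45.4 MHz.

30.6 MHz, 45.4 MHz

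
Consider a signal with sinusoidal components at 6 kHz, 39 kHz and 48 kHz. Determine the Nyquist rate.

96 kHz

Highest-frequency component: 48 kHz.
Nyquist rate = 2 × 48 kHz = 96 kHz.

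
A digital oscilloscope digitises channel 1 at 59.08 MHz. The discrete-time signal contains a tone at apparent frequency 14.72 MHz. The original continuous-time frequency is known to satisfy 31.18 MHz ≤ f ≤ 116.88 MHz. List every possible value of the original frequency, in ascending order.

Frequencies that alias to 14.72 MHz are k·fs ± 14.72 MHz for integer k ≥ 0.
k=0: 14.72 MHz.
k=1: 44.36 MHz, 73.8 MHz.
k=2: 103.44 MHz, 132.88 MHz.
k=3: 162.52 MHz, 191.96 MHz.
Within [31.18 MHz, 116.88 MHz]: 44.36 MHz, 73.8 MHz, 103.44 MHz.

44.36 MHz, 73.8 MHz, 103.44 MHz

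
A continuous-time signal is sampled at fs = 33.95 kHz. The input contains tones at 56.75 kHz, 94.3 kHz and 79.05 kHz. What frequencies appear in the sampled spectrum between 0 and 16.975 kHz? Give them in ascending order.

fs/2 = 16.975 kHz.
56.75 kHz mod fs = 22.8 kHz.
22.8 kHz > fs/2 = 16.975 kHz, folds to fs − 22.8 kHz = 11.15 kHz.
94.3 kHz mod fs = 26.4 kHz.
26.4 kHz > fs/2 = 16.975 kHz, folds to fs − 26.4 kHz = 7.55 kHz.
79.05 kHz mod fs = 11.15 kHz.
11.15 kHz ≤ fs/2 = 16.975 kHz, appears at 11.15 kHz.
Distinct values: {7.55 kHz, 11.15 kHz}.

7.55 kHz, 11.15 kHz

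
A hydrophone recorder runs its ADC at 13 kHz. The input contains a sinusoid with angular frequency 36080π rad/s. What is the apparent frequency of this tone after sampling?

ω = 36080π rad/s → f = ω/(2π) = 18040 Hz = 18.04 kHz.
18.04 kHz mod fs = 5.04 kHz.
5.04 kHz ≤ fs/2 = 6.5 kHz, appears at 5.04 kHz.

5.04 kHz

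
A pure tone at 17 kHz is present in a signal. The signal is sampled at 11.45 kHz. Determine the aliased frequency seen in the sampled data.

5.55 kHz

17 kHz mod fs = 5.55 kHz.
5.55 kHz ≤ fs/2 = 5.725 kHz, appears at 5.55 kHz.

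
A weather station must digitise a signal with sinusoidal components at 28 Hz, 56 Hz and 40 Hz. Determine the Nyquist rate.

112 Hz

Highest-frequency component: 56 Hz.
Nyquist rate = 2 × 56 Hz = 112 Hz.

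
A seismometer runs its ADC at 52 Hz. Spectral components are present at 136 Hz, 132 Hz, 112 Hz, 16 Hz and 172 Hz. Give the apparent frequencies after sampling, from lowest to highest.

fs/2 = 26 Hz.
136 Hz mod fs = 32 Hz.
32 Hz > fs/2 = 26 Hz, folds to fs − 32 Hz = 20 Hz.
132 Hz mod fs = 28 Hz.
28 Hz > fs/2 = 26 Hz, folds to fs − 28 Hz = 24 Hz.
112 Hz mod fs = 8 Hz.
8 Hz ≤ fs/2 = 26 Hz, appears at 8 Hz.
16 Hz ≤ fs/2 = 26 Hz, passes unchanged.
172 Hz mod fs = 16 Hz.
16 Hz ≤ fs/2 = 26 Hz, appears at 16 Hz.
Distinct values: {8 Hz, 16 Hz, 20 Hz, 24 Hz}.

8 Hz, 16 Hz, 20 Hz, 24 Hz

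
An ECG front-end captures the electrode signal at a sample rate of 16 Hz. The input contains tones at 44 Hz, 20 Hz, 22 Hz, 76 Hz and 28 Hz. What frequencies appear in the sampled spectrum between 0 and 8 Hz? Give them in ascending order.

4 Hz, 6 Hz

fs/2 = 8 Hz.
44 Hz mod fs = 12 Hz.
12 Hz > fs/2 = 8 Hz, folds to fs − 12 Hz = 4 Hz.
20 Hz mod fs = 4 Hz.
4 Hz ≤ fs/2 = 8 Hz, appears at 4 Hz.
22 Hz mod fs = 6 Hz.
6 Hz ≤ fs/2 = 8 Hz, appears at 6 Hz.
76 Hz mod fs = 12 Hz.
12 Hz > fs/2 = 8 Hz, folds to fs − 12 Hz = 4 Hz.
28 Hz mod fs = 12 Hz.
12 Hz > fs/2 = 8 Hz, folds to fs − 12 Hz = 4 Hz.
Distinct values: {4 Hz, 6 Hz}.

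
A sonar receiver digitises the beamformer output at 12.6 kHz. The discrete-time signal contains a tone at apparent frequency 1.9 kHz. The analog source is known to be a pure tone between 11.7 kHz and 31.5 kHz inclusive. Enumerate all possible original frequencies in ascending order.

Frequencies that alias to 1.9 kHz are k·fs ± 1.9 kHz for integer k ≥ 0.
k=0: 1.9 kHz.
k=1: 10.7 kHz, 14.5 kHz.
k=2: 23.3 kHz, 27.1 kHz.
k=3: 35.9 kHz, 39.7 kHz.
Within [11.7 kHz, 31.5 kHz]: 14.5 kHz, 23.3 kHz, 27.1 kHz.

14.5 kHz, 23.3 kHz, 27.1 kHz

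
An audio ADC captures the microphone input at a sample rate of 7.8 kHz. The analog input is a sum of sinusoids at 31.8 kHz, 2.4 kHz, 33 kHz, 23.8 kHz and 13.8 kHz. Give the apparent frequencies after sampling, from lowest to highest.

0.4 kHz, 0.6 kHz, 1.8 kHz, 2.4 kHz

fs/2 = 3.9 kHz.
31.8 kHz mod fs = 0.6 kHz.
0.6 kHz ≤ fs/2 = 3.9 kHz, appears at 0.6 kHz.
2.4 kHz ≤ fs/2 = 3.9 kHz, passes unchanged.
33 kHz mod fs = 1.8 kHz.
1.8 kHz ≤ fs/2 = 3.9 kHz, appears at 1.8 kHz.
23.8 kHz mod fs = 0.4 kHz.
0.4 kHz ≤ fs/2 = 3.9 kHz, appears at 0.4 kHz.
13.8 kHz mod fs = 6 kHz.
6 kHz > fs/2 = 3.9 kHz, folds to fs − 6 kHz = 1.8 kHz.
Distinct values: {0.4 kHz, 0.6 kHz, 1.8 kHz, 2.4 kHz}.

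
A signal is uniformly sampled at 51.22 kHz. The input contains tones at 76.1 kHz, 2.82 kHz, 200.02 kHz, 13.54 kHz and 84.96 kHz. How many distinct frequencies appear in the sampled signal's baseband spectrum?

fs/2 = 25.61 kHz.
76.1 kHz mod fs = 24.88 kHz.
24.88 kHz ≤ fs/2 = 25.61 kHz, appears at 24.88 kHz.
2.82 kHz ≤ fs/2 = 25.61 kHz, passes unchanged.
200.02 kHz mod fs = 46.36 kHz.
46.36 kHz > fs/2 = 25.61 kHz, folds to fs − 46.36 kHz = 4.86 kHz.
13.54 kHz ≤ fs/2 = 25.61 kHz, passes unchanged.
84.96 kHz mod fs = 33.74 kHz.
33.74 kHz > fs/2 = 25.61 kHz, folds to fs − 33.74 kHz = 17.48 kHz.
Distinct values: {2.82 kHz, 4.86 kHz, 13.54 kHz, 17.48 kHz, 24.88 kHz} → 5.

5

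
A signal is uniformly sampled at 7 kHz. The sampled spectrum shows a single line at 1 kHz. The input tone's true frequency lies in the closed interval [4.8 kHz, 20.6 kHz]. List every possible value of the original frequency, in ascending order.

6 kHz, 8 kHz, 13 kHz, 15 kHz, 20 kHz

Frequencies that alias to 1 kHz are k·fs ± 1 kHz for integer k ≥ 0.
k=0: 1 kHz.
k=1: 6 kHz, 8 kHz.
k=2: 13 kHz, 15 kHz.
k=3: 20 kHz, 22 kHz.
k=4: 27 kHz, 29 kHz.
Within [4.8 kHz, 20.6 kHz]: 6 kHz, 8 kHz, 13 kHz, 15 kHz, 20 kHz.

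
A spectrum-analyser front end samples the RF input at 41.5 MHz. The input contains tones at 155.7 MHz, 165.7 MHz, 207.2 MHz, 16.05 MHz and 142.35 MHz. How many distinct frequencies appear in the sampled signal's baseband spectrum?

fs/2 = 20.75 MHz.
155.7 MHz mod fs = 31.2 MHz.
31.2 MHz > fs/2 = 20.75 MHz, folds to fs − 31.2 MHz = 10.3 MHz.
165.7 MHz mod fs = 41.2 MHz.
41.2 MHz > fs/2 = 20.75 MHz, folds to fs − 41.2 MHz = 0.3 MHz.
207.2 MHz mod fs = 41.2 MHz.
41.2 MHz > fs/2 = 20.75 MHz, folds to fs − 41.2 MHz = 0.3 MHz.
16.05 MHz ≤ fs/2 = 20.75 MHz, passes unchanged.
142.35 MHz mod fs = 17.85 MHz.
17.85 MHz ≤ fs/2 = 20.75 MHz, appears at 17.85 MHz.
Distinct values: {0.3 MHz, 10.3 MHz, 16.05 MHz, 17.85 MHz} → 4.

4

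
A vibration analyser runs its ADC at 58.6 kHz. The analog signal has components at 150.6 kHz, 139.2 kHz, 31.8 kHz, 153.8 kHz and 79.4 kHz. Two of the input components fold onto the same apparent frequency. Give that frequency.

fs/2 = 29.3 kHz.
150.6 kHz mod fs = 33.4 kHz.
33.4 kHz > fs/2 = 29.3 kHz, folds to fs − 33.4 kHz = 25.2 kHz.
139.2 kHz mod fs = 22 kHz.
22 kHz ≤ fs/2 = 29.3 kHz, appears at 22 kHz.
31.8 kHz > fs/2 = 29.3 kHz, folds to fs − 31.8 kHz = 26.8 kHz.
153.8 kHz mod fs = 36.6 kHz.
36.6 kHz > fs/2 = 29.3 kHz, folds to fs − 36.6 kHz = 22 kHz.
79.4 kHz mod fs = 20.8 kHz.
20.8 kHz ≤ fs/2 = 29.3 kHz, appears at 20.8 kHz.
139.2 kHz and 153.8 kHz both map to 22 kHz.

22 kHz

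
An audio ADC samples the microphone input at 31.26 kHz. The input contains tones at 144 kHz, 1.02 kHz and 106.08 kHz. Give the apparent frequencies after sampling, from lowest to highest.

fs/2 = 15.63 kHz.
144 kHz mod fs = 18.96 kHz.
18.96 kHz > fs/2 = 15.63 kHz, folds to fs − 18.96 kHz = 12.3 kHz.
1.02 kHz ≤ fs/2 = 15.63 kHz, passes unchanged.
106.08 kHz mod fs = 12.3 kHz.
12.3 kHz ≤ fs/2 = 15.63 kHz, appears at 12.3 kHz.
Distinct values: {1.02 kHz, 12.3 kHz}.

1.02 kHz, 12.3 kHz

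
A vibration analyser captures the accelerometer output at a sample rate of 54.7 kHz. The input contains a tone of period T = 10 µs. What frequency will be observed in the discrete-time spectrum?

T = 10 µs → f = 1/T = 100 kHz.
100 kHz mod fs = 45.3 kHz.
45.3 kHz > fs/2 = 27.35 kHz, folds to fs − 45.3 kHz = 9.4 kHz.

9.4 kHz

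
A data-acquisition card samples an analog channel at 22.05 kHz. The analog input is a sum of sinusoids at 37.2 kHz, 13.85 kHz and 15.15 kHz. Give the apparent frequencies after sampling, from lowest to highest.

6.9 kHz, 8.2 kHz

fs/2 = 11.025 kHz.
37.2 kHz mod fs = 15.15 kHz.
15.15 kHz > fs/2 = 11.025 kHz, folds to fs − 15.15 kHz = 6.9 kHz.
13.85 kHz > fs/2 = 11.025 kHz, folds to fs − 13.85 kHz = 8.2 kHz.
15.15 kHz > fs/2 = 11.025 kHz, folds to fs − 15.15 kHz = 6.9 kHz.
Distinct values: {6.9 kHz, 8.2 kHz}.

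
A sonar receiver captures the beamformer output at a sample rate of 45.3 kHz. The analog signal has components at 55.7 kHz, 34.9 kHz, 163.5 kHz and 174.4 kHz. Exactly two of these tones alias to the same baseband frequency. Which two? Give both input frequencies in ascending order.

fs/2 = 22.65 kHz.
55.7 kHz mod fs = 10.4 kHz.
10.4 kHz ≤ fs/2 = 22.65 kHz, appears at 10.4 kHz.
34.9 kHz > fs/2 = 22.65 kHz, folds to fs − 34.9 kHz = 10.4 kHz.
163.5 kHz mod fs = 27.6 kHz.
27.6 kHz > fs/2 = 22.65 kHz, folds to fs − 27.6 kHz = 17.7 kHz.
174.4 kHz mod fs = 38.5 kHz.
38.5 kHz > fs/2 = 22.65 kHz, folds to fs − 38.5 kHz = 6.8 kHz.
34.9 kHz and 55.7 kHz both map to 10.4 kHz.

34.9 kHz, 55.7 kHz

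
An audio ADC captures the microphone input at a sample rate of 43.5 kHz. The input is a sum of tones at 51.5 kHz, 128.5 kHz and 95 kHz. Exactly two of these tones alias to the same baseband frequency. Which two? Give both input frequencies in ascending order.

51.5 kHz, 95 kHz

fs/2 = 21.75 kHz.
51.5 kHz mod fs = 8 kHz.
8 kHz ≤ fs/2 = 21.75 kHz, appears at 8 kHz.
128.5 kHz mod fs = 41.5 kHz.
41.5 kHz > fs/2 = 21.75 kHz, folds to fs − 41.5 kHz = 2 kHz.
95 kHz mod fs = 8 kHz.
8 kHz ≤ fs/2 = 21.75 kHz, appears at 8 kHz.
51.5 kHz and 95 kHz both map to 8 kHz.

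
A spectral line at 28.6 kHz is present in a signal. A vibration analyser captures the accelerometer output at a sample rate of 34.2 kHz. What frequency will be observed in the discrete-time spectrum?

28.6 kHz > fs/2 = 17.1 kHz, folds to fs − 28.6 kHz = 5.6 kHz.

5.6 kHz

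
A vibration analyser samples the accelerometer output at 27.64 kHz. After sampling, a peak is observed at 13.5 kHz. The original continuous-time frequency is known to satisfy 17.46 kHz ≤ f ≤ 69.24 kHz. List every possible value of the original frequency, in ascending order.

41.14 kHz, 41.78 kHz, 68.78 kHz

Frequencies that alias to 13.5 kHz are k·fs ± 13.5 kHz for integer k ≥ 0.
k=0: 13.5 kHz.
k=1: 14.14 kHz, 41.14 kHz.
k=2: 41.78 kHz, 68.78 kHz.
k=3: 69.42 kHz, 96.42 kHz.
Within [17.46 kHz, 69.24 kHz]: 41.14 kHz, 41.78 kHz, 68.78 kHz.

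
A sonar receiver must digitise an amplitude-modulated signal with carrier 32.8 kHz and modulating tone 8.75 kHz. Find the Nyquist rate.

AM sidebands sit at fc ± fm = 24.05 kHz and 41.55 kHz.
Highest-frequency component: 41.55 kHz.
Nyquist rate = 2 × 41.55 kHz = 83.1 kHz.

83.1 kHz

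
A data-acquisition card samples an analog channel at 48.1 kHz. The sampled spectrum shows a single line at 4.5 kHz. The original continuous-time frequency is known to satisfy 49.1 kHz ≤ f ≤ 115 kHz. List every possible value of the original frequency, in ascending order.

52.6 kHz, 91.7 kHz, 100.7 kHz

Frequencies that alias to 4.5 kHz are k·fs ± 4.5 kHz for integer k ≥ 0.
k=0: 4.5 kHz.
k=1: 43.6 kHz, 52.6 kHz.
k=2: 91.7 kHz, 100.7 kHz.
k=3: 139.8 kHz, 148.8 kHz.
Within [49.1 kHz, 115 kHz]: 52.6 kHz, 91.7 kHz, 100.7 kHz.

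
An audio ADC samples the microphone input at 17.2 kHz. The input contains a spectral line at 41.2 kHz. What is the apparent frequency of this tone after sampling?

6.8 kHz

41.2 kHz mod fs = 6.8 kHz.
6.8 kHz ≤ fs/2 = 8.6 kHz, appears at 6.8 kHz.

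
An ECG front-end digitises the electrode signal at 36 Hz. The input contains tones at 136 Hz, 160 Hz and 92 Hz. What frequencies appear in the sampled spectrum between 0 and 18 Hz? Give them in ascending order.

8 Hz, 16 Hz

fs/2 = 18 Hz.
136 Hz mod fs = 28 Hz.
28 Hz > fs/2 = 18 Hz, folds to fs − 28 Hz = 8 Hz.
160 Hz mod fs = 16 Hz.
16 Hz ≤ fs/2 = 18 Hz, appears at 16 Hz.
92 Hz mod fs = 20 Hz.
20 Hz > fs/2 = 18 Hz, folds to fs − 20 Hz = 16 Hz.
Distinct values: {8 Hz, 16 Hz}.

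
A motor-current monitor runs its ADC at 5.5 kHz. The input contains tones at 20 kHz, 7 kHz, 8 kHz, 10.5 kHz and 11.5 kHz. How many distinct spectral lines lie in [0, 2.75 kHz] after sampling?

fs/2 = 2.75 kHz.
20 kHz mod fs = 3.5 kHz.
3.5 kHz > fs/2 = 2.75 kHz, folds to fs − 3.5 kHz = 2 kHz.
7 kHz mod fs = 1.5 kHz.
1.5 kHz ≤ fs/2 = 2.75 kHz, appears at 1.5 kHz.
8 kHz mod fs = 2.5 kHz.
2.5 kHz ≤ fs/2 = 2.75 kHz, appears at 2.5 kHz.
10.5 kHz mod fs = 5 kHz.
5 kHz > fs/2 = 2.75 kHz, folds to fs − 5 kHz = 0.5 kHz.
11.5 kHz mod fs = 0.5 kHz.
0.5 kHz ≤ fs/2 = 2.75 kHz, appears at 0.5 kHz.
Distinct values: {0.5 kHz, 1.5 kHz, 2 kHz, 2.5 kHz} → 4.

4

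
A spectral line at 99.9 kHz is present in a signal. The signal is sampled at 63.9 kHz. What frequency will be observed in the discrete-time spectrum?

99.9 kHz mod fs = 36 kHz.
36 kHz > fs/2 = 31.95 kHz, folds to fs − 36 kHz = 27.9 kHz.

27.9 kHz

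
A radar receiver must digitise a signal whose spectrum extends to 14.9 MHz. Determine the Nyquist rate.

Nyquist rate = 2 × 14.9 MHz = 29.8 MHz.

29.8 MHz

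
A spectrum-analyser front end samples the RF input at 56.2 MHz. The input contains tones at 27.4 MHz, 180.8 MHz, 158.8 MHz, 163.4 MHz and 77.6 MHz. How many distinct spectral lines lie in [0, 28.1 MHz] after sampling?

5

fs/2 = 28.1 MHz.
27.4 MHz ≤ fs/2 = 28.1 MHz, passes unchanged.
180.8 MHz mod fs = 12.2 MHz.
12.2 MHz ≤ fs/2 = 28.1 MHz, appears at 12.2 MHz.
158.8 MHz mod fs = 46.4 MHz.
46.4 MHz > fs/2 = 28.1 MHz, folds to fs − 46.4 MHz = 9.8 MHz.
163.4 MHz mod fs = 51 MHz.
51 MHz > fs/2 = 28.1 MHz, folds to fs − 51 MHz = 5.2 MHz.
77.6 MHz mod fs = 21.4 MHz.
21.4 MHz ≤ fs/2 = 28.1 MHz, appears at 21.4 MHz.
Distinct values: {5.2 MHz, 9.8 MHz, 12.2 MHz, 21.4 MHz, 27.4 MHz} → 5.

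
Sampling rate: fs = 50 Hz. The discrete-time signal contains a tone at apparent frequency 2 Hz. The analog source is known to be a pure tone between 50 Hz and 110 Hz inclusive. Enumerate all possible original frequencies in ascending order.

52 Hz, 98 Hz, 102 Hz

Frequencies that alias to 2 Hz are k·fs ± 2 Hz for integer k ≥ 0.
k=0: 2 Hz.
k=1: 48 Hz, 52 Hz.
k=2: 98 Hz, 102 Hz.
k=3: 148 Hz, 152 Hz.
Within [50 Hz, 110 Hz]: 52 Hz, 98 Hz, 102 Hz.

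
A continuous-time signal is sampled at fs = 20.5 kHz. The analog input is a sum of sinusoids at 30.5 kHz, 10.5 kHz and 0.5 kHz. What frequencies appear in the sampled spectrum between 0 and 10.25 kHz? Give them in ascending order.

fs/2 = 10.25 kHz.
30.5 kHz mod fs = 10 kHz.
10 kHz ≤ fs/2 = 10.25 kHz, appears at 10 kHz.
10.5 kHz > fs/2 = 10.25 kHz, folds to fs − 10.5 kHz = 10 kHz.
0.5 kHz ≤ fs/2 = 10.25 kHz, passes unchanged.
Distinct values: {0.5 kHz, 10 kHz}.

0.5 kHz, 10 kHz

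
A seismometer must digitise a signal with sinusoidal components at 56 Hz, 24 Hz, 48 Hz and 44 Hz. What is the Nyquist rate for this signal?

Highest-frequency component: 56 Hz.
Nyquist rate = 2 × 56 Hz = 112 Hz.

112 Hz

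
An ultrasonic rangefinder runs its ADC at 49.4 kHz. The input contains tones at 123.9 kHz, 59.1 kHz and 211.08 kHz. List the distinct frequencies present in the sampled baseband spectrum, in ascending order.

fs/2 = 24.7 kHz.
123.9 kHz mod fs = 25.1 kHz.
25.1 kHz > fs/2 = 24.7 kHz, folds to fs − 25.1 kHz = 24.3 kHz.
59.1 kHz mod fs = 9.7 kHz.
9.7 kHz ≤ fs/2 = 24.7 kHz, appears at 9.7 kHz.
211.08 kHz mod fs = 13.48 kHz.
13.48 kHz ≤ fs/2 = 24.7 kHz, appears at 13.48 kHz.
Distinct values: {9.7 kHz, 13.48 kHz, 24.3 kHz}.

9.7 kHz, 13.48 kHz, 24.3 kHz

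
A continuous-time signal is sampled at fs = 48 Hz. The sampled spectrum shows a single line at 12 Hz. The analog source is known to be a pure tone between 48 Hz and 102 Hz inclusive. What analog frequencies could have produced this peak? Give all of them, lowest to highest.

Frequencies that alias to 12 Hz are k·fs ± 12 Hz for integer k ≥ 0.
k=0: 12 Hz.
k=1: 36 Hz, 60 Hz.
k=2: 84 Hz, 108 Hz.
k=3: 132 Hz, 156 Hz.
Within [48 Hz, 102 Hz]: 60 Hz, 84 Hz.

60 Hz, 84 Hz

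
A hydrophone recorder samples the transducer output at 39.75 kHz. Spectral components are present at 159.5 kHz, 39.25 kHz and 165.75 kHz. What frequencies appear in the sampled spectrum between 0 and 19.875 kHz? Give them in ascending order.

fs/2 = 19.875 kHz.
159.5 kHz mod fs = 0.5 kHz.
0.5 kHz ≤ fs/2 = 19.875 kHz, appears at 0.5 kHz.
39.25 kHz > fs/2 = 19.875 kHz, folds to fs − 39.25 kHz = 0.5 kHz.
165.75 kHz mod fs = 6.75 kHz.
6.75 kHz ≤ fs/2 = 19.875 kHz, appears at 6.75 kHz.
Distinct values: {0.5 kHz, 6.75 kHz}.

0.5 kHz, 6.75 kHz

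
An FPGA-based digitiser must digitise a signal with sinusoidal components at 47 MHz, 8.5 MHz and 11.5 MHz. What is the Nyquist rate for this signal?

94 MHz

Highest-frequency component: 47 MHz.
Nyquist rate = 2 × 47 MHz = 94 MHz.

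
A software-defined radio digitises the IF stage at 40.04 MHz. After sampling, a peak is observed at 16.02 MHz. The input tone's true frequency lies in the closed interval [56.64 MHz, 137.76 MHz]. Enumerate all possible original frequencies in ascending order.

64.06 MHz, 96.1 MHz, 104.1 MHz, 136.14 MHz

Frequencies that alias to 16.02 MHz are k·fs ± 16.02 MHz for integer k ≥ 0.
k=0: 16.02 MHz.
k=1: 24.02 MHz, 56.06 MHz.
k=2: 64.06 MHz, 96.1 MHz.
k=3: 104.1 MHz, 136.14 MHz.
k=4: 144.14 MHz, 176.18 MHz.
Within [56.64 MHz, 137.76 MHz]: 64.06 MHz, 96.1 MHz, 104.1 MHz, 136.14 MHz.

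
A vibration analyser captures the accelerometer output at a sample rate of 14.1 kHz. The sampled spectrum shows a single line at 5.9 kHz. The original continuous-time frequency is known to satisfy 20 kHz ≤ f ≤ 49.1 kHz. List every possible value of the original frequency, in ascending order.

20 kHz, 22.3 kHz, 34.1 kHz, 36.4 kHz, 48.2 kHz

Frequencies that alias to 5.9 kHz are k·fs ± 5.9 kHz for integer k ≥ 0.
k=0: 5.9 kHz.
k=1: 8.2 kHz, 20 kHz.
k=2: 22.3 kHz, 34.1 kHz.
k=3: 36.4 kHz, 48.2 kHz.
k=4: 50.5 kHz, 62.3 kHz.
Within [20 kHz, 49.1 kHz]: 20 kHz, 22.3 kHz, 34.1 kHz, 36.4 kHz, 48.2 kHz.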